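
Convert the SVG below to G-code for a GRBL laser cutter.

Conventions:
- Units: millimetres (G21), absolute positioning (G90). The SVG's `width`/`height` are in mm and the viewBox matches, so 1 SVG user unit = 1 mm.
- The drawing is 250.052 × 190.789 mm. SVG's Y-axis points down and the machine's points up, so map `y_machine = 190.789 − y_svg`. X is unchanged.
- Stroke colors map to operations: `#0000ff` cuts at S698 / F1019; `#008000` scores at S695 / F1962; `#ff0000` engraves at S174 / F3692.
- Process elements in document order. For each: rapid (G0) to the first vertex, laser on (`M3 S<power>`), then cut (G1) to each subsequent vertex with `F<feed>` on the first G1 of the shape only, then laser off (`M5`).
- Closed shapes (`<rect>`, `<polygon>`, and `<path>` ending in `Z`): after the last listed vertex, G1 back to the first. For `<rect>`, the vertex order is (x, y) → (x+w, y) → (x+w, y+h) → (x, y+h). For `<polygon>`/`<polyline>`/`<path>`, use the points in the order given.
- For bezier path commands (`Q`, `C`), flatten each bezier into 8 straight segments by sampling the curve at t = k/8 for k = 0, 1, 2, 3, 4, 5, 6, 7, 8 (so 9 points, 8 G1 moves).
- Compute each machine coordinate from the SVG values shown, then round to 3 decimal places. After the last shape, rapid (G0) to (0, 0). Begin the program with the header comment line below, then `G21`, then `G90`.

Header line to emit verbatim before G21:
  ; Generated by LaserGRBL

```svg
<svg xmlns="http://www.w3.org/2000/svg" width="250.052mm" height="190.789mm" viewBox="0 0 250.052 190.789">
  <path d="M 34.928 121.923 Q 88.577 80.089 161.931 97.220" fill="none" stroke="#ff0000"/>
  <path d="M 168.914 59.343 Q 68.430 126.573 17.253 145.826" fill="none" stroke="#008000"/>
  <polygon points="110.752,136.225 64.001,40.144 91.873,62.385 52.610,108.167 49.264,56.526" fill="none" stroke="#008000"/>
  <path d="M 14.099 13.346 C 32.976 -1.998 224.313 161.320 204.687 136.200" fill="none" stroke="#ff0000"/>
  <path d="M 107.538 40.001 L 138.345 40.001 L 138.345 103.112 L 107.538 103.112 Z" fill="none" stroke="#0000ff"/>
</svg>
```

; Generated by LaserGRBL
G21
G90
G0 X34.928 Y68.866
M3 S174
G1 X48.648 Y78.403 F3692
G1 X62.984 Y86.098
G1 X77.936 Y91.950
G1 X93.503 Y95.959
G1 X109.687 Y98.125
G1 X126.486 Y98.449
G1 X143.900 Y96.930
G1 X161.931 Y93.569
M5
G0 X168.914 Y131.446
M3 S695
G1 X144.563 Y115.388 F1962
G1 X121.754 Y100.830
G1 X100.485 Y87.770
G1 X80.757 Y76.210
G1 X62.570 Y66.150
G1 X45.923 Y57.588
G1 X30.818 Y50.526
G1 X17.253 Y44.963
M5
G0 X110.752 Y54.564
M3 S695
G1 X64.001 Y150.645 F1962
G1 X91.873 Y128.404
G1 X52.610 Y82.622
G1 X49.264 Y134.263
G1 X110.752 Y54.564
M5
G0 X14.099 Y177.443
M3 S174
G1 X28.513 Y175.539 F3692
G1 X54.602 Y161.188
G1 X87.873 Y138.691
G1 X123.832 Y112.350
G1 X157.986 Y86.467
G1 X185.842 Y65.345
G1 X202.907 Y53.285
G1 X204.687 Y54.589
M5
G0 X107.538 Y150.788
M3 S698
G1 X138.345 Y150.788 F1019
G1 X138.345 Y87.677
G1 X107.538 Y87.677
G1 X107.538 Y150.788
M5
G0 X0.000 Y0.000

viewBox `0 0 250.052 190.789` with mm width/height → 1 unit = 1 mm. Flip: y_m = 190.789 − y_svg.

**Shape 1** — `<path>` quadratic bezier, stroke `#ff0000` → engrave (S174, F3692). Control points (SVG): P0=(34.928,121.923), P1=(88.577,80.089), P2=(161.931,97.220); sampled at t=k/8. Machine vertices: (34.928,68.866) → (48.648,78.403) → (62.984,86.098) → (77.936,91.950) → (93.503,95.959) → (109.687,98.125) → (126.486,98.449) → (143.900,96.930) → (161.931,93.569). Open path.

**Shape 2** — `<path>` quadratic bezier, stroke `#008000` → score (S695, F1962). Control points (SVG): P0=(168.914,59.343), P1=(68.430,126.573), P2=(17.253,145.826); sampled at t=k/8. Machine vertices: (168.914,131.446) → (144.563,115.388) → (121.754,100.830) → (100.485,87.770) → (80.757,76.210) → (62.570,66.150) → (45.923,57.588) → (30.818,50.526) → (17.253,44.963). Open path.

**Shape 3** — `<polygon>` closed polygon, stroke `#008000` → score (S695, F1962). Machine vertices: (110.752,54.564) → (64.001,150.645) → (91.873,128.404) → (52.610,82.622) → (49.264,134.263) → (110.752,54.564). Closed: final G1 returns to the first vertex.

**Shape 4** — `<path>` cubic bezier, stroke `#ff0000` → engrave (S174, F3692). Control points (SVG): P0=(14.099,13.346), P1=(32.976,-1.998), P2=(224.313,161.320), P3=(204.687,136.200); sampled at t=k/8. Machine vertices: (14.099,177.443) → (28.513,175.539) → (54.602,161.188) → (87.873,138.691) → (123.832,112.350) → (157.986,86.467) → (185.842,65.345) → (202.907,53.285) → (204.687,54.589). Open path.

**Shape 5** — `<path>` rectangle, stroke `#0000ff` → cut (S698, F1019). Machine vertices: (107.538,150.788) → (138.345,150.788) → (138.345,87.677) → (107.538,87.677) → (107.538,150.788). Closed: final G1 returns to the first vertex.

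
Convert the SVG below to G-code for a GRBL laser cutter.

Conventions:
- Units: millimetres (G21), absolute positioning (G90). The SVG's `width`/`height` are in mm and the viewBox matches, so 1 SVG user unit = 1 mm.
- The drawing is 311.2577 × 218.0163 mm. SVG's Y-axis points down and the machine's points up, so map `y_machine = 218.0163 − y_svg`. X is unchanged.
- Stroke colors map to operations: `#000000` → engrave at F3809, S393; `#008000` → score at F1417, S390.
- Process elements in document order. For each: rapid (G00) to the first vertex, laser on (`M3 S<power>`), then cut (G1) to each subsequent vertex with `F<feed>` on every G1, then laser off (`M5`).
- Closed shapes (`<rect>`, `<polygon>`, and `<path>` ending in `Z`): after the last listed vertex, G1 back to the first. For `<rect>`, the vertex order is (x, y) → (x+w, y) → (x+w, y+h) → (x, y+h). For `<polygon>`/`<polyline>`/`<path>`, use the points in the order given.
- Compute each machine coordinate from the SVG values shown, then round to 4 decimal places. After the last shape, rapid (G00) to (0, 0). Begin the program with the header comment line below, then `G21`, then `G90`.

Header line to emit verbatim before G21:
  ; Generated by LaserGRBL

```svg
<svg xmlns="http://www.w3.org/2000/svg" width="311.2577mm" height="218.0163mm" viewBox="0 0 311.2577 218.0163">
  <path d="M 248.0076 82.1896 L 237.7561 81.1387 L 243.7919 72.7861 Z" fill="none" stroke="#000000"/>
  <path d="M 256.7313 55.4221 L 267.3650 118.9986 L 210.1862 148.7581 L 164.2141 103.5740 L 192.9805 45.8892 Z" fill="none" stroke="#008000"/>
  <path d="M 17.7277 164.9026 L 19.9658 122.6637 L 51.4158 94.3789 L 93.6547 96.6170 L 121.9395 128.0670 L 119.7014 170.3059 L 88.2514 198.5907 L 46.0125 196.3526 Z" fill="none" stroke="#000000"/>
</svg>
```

; Generated by LaserGRBL
G21
G90
G00 X248.0076 Y135.8267
M3 S393
G1 X237.7561 Y136.8776 F3809
G1 X243.7919 Y145.2302 F3809
G1 X248.0076 Y135.8267 F3809
M5
G00 X256.7313 Y162.5942
M3 S390
G1 X267.3650 Y99.0177 F1417
G1 X210.1862 Y69.2582 F1417
G1 X164.2141 Y114.4423 F1417
G1 X192.9805 Y172.1271 F1417
G1 X256.7313 Y162.5942 F1417
M5
G00 X17.7277 Y53.1137
M3 S393
G1 X19.9658 Y95.3526 F3809
G1 X51.4158 Y123.6374 F3809
G1 X93.6547 Y121.3993 F3809
G1 X121.9395 Y89.9493 F3809
G1 X119.7014 Y47.7104 F3809
G1 X88.2514 Y19.4256 F3809
G1 X46.0125 Y21.6637 F3809
G1 X17.7277 Y53.1137 F3809
M5
G00 X0.0000 Y0.0000

Since the viewBox matches the mm dimensions, user units are millimetres directly. The only transform is the Y-flip y_m = 218.0163 − y_svg.

Shape 1 is a regular polygon drawn with `<path>`. Its stroke #000000 means engrave at S393, F3809. After flipping Y the toolpath is (248.0076,135.8267) → (237.7561,136.8776) → (243.7919,145.2302) → (248.0076,135.8267), returning to the start.

Shape 2 is a regular polygon drawn with `<path>`. Its stroke #008000 means score at S390, F1417. After flipping Y the toolpath is (256.7313,162.5942) → (267.3650,99.0177) → (210.1862,69.2582) → (164.2141,114.4423) → (192.9805,172.1271) → (256.7313,162.5942), returning to the start.

Shape 3 is a regular polygon drawn with `<path>`. Its stroke #000000 means engrave at S393, F3809. After flipping Y the toolpath is (17.7277,53.1137) → (19.9658,95.3526) → (51.4158,123.6374) → (93.6547,121.3993) → (121.9395,89.9493) → (119.7014,47.7104) → (88.2514,19.4256) → (46.0125,21.6637) → (17.7277,53.1137), returning to the start.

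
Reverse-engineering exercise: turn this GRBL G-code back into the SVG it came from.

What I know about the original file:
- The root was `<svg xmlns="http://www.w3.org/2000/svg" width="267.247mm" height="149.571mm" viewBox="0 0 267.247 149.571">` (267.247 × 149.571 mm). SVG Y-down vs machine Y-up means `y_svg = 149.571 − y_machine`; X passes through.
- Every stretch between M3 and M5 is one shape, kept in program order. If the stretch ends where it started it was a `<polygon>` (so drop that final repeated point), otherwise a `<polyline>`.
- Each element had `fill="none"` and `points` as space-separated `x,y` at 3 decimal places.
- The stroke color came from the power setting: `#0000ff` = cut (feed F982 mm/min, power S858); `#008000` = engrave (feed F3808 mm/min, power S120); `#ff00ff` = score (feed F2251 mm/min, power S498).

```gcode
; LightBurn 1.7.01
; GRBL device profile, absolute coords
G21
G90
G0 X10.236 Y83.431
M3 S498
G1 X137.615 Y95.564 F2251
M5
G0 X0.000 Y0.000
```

<svg xmlns="http://www.w3.org/2000/svg" width="267.247mm" height="149.571mm" viewBox="0 0 267.247 149.571">
  <polyline points="10.236,66.140 137.615,54.007" fill="none" stroke="#ff00ff"/>
</svg>

Machine Y-up, SVG Y-down with viewBox height 149.571, so y_svg = 149.571 − y_machine; X carries over. Every run uses S498, so all elements get stroke `#ff00ff` (score).

Run 1: The run is open, so emit a `<polyline>` with points (Y-flipped): 10.236,66.140 137.615,54.007.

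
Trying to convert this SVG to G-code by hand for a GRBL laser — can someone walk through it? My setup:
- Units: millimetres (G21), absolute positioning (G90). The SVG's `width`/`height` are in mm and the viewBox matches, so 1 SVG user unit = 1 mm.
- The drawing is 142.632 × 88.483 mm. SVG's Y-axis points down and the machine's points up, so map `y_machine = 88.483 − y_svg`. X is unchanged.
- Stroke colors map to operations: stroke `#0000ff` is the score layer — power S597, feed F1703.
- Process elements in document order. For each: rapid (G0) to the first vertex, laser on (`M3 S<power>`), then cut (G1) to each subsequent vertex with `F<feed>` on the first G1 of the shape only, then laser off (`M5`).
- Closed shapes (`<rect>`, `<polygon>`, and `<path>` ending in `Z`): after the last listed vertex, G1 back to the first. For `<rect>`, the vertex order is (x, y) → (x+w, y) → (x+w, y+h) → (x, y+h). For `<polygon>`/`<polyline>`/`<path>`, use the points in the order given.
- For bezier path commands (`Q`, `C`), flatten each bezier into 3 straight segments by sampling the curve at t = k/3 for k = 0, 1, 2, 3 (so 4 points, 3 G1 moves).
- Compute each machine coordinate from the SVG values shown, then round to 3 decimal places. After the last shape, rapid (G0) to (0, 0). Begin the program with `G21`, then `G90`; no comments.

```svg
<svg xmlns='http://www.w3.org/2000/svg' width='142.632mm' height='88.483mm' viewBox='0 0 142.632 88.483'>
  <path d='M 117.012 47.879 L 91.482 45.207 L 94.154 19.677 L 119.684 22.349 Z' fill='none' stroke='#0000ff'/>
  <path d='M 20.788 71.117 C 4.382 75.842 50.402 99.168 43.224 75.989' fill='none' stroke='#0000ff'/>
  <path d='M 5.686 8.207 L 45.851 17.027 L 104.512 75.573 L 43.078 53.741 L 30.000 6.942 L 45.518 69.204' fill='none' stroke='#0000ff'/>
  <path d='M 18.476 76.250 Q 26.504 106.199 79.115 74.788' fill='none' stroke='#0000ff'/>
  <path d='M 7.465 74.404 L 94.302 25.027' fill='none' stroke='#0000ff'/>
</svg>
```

Since the viewBox matches the mm dimensions, user units are millimetres directly. The only transform is the Y-flip y_m = 88.483 − y_svg.

Shape 1 is a regular polygon drawn with `<path>`. Its stroke #0000ff means score at S597, F1703. After flipping Y the toolpath is (117.012,40.604) → (91.482,43.276) → (94.154,68.806) → (119.684,66.134) → (117.012,40.604), returning to the start.

Shape 2 is a cubic bezier drawn with `<path>`. Its stroke #0000ff means score at S597, F1703. After flipping Y the toolpath is (20.788,17.366) → (20.908,8.852) → (36.952,2.405) → (43.224,12.494).

Shape 3 is a open polyline drawn with `<path>`. Its stroke #0000ff means score at S597, F1703. After flipping Y the toolpath is (5.686,80.276) → (45.851,71.456) → (104.512,12.910) → (43.078,34.742) → (30.000,81.541) → (45.518,19.279).

Shape 4 is a quadratic bezier drawn with `<path>`. Its stroke #0000ff means score at S597, F1703. After flipping Y the toolpath is (18.476,12.233) → (28.782,-0.915) → (48.995,-0.428) → (79.115,13.695).

Shape 5 is a line segment drawn with `<path>`. Its stroke #0000ff means score at S597, F1703. After flipping Y the toolpath is (7.465,14.079) → (94.302,63.456).

G21
G90
G0 X117.012 Y40.604
M3 S597
G1 X91.482 Y43.276 F1703
G1 X94.154 Y68.806
G1 X119.684 Y66.134
G1 X117.012 Y40.604
M5
G0 X20.788 Y17.366
M3 S597
G1 X20.908 Y8.852 F1703
G1 X36.952 Y2.405
G1 X43.224 Y12.494
M5
G0 X5.686 Y80.276
M3 S597
G1 X45.851 Y71.456 F1703
G1 X104.512 Y12.910
G1 X43.078 Y34.742
G1 X30.000 Y81.541
G1 X45.518 Y19.279
M5
G0 X18.476 Y12.233
M3 S597
G1 X28.782 Y-0.915 F1703
G1 X48.995 Y-0.428
G1 X79.115 Y13.695
M5
G0 X7.465 Y14.079
M3 S597
G1 X94.302 Y63.456 F1703
M5
G0 X0.000 Y0.000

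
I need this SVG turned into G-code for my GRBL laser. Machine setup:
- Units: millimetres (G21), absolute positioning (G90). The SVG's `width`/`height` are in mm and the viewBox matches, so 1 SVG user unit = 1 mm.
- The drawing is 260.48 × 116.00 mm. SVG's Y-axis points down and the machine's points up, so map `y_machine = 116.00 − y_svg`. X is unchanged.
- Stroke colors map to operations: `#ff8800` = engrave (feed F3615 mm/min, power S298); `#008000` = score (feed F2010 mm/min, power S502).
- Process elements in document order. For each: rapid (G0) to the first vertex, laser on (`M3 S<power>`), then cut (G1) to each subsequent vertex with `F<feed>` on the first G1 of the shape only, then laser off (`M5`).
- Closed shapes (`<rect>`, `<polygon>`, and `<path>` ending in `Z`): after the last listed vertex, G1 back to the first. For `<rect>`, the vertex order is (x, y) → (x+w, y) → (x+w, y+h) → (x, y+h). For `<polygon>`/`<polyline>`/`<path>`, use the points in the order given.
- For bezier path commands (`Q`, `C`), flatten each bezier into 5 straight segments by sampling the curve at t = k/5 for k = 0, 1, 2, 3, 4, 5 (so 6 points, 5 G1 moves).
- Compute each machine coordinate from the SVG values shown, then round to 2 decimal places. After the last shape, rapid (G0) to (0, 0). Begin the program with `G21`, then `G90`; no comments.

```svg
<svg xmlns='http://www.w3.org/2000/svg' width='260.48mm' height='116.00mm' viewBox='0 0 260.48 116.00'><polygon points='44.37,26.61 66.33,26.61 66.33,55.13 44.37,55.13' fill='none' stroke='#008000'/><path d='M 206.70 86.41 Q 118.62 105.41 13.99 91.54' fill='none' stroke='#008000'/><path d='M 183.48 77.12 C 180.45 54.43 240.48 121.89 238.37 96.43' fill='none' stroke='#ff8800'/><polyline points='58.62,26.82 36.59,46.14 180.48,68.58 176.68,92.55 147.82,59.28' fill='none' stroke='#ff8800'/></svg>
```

G21
G90
G0 X44.37 Y89.39
M3 S502
G1 X66.33 Y89.39 F2010
G1 X66.33 Y60.87
G1 X44.37 Y60.87
G1 X44.37 Y89.39
M5
G0 X206.70 Y29.59
M3 S502
G1 X170.81 Y23.30 F2010
G1 X133.59 Y19.65
G1 X95.05 Y18.62
G1 X55.18 Y20.23
G1 X13.99 Y24.46
M5
G0 X183.48 Y38.88
M3 S298
G1 X188.23 Y43.14 F3615
G1 X202.10 Y34.55
G1 X219.09 Y21.90
G1 X233.18 Y13.98
G1 X238.37 Y19.57
M5
G0 X58.62 Y89.18
M3 S298
G1 X36.59 Y69.86 F3615
G1 X180.48 Y47.42
G1 X176.68 Y23.45
G1 X147.82 Y56.72
M5
G0 X0.00 Y0.00

viewBox `0 0 260.48 116.00` with mm width/height → 1 unit = 1 mm. Flip: y_m = 116.00 − y_svg.

**Shape 1** — `<polygon>` rectangle, stroke `#008000` → score (S502, F2010). Machine vertices: (44.37,89.39) → (66.33,89.39) → (66.33,60.87) → (44.37,60.87) → (44.37,89.39). Closed: final G1 returns to the first vertex.

**Shape 2** — `<path>` quadratic bezier, stroke `#008000` → score (S502, F2010). Control points (SVG): P0=(206.70,86.41), P1=(118.62,105.41), P2=(13.99,91.54); sampled at t=k/5. Machine vertices: (206.70,29.59) → (170.81,23.30) → (133.59,19.65) → (95.05,18.62) → (55.18,20.23) → (13.99,24.46). Open path.

**Shape 3** — `<path>` cubic bezier, stroke `#ff8800` → engrave (S298, F3615). Control points (SVG): P0=(183.48,77.12), P1=(180.45,54.43), P2=(240.48,121.89), P3=(238.37,96.43); sampled at t=k/5. Machine vertices: (183.48,38.88) → (188.23,43.14) → (202.10,34.55) → (219.09,21.90) → (233.18,13.98) → (238.37,19.57). Open path.

**Shape 4** — `<polyline>` open polyline, stroke `#ff8800` → engrave (S298, F3615). Machine vertices: (58.62,89.18) → (36.59,69.86) → (180.48,47.42) → (176.68,23.45) → (147.82,56.72). Open path.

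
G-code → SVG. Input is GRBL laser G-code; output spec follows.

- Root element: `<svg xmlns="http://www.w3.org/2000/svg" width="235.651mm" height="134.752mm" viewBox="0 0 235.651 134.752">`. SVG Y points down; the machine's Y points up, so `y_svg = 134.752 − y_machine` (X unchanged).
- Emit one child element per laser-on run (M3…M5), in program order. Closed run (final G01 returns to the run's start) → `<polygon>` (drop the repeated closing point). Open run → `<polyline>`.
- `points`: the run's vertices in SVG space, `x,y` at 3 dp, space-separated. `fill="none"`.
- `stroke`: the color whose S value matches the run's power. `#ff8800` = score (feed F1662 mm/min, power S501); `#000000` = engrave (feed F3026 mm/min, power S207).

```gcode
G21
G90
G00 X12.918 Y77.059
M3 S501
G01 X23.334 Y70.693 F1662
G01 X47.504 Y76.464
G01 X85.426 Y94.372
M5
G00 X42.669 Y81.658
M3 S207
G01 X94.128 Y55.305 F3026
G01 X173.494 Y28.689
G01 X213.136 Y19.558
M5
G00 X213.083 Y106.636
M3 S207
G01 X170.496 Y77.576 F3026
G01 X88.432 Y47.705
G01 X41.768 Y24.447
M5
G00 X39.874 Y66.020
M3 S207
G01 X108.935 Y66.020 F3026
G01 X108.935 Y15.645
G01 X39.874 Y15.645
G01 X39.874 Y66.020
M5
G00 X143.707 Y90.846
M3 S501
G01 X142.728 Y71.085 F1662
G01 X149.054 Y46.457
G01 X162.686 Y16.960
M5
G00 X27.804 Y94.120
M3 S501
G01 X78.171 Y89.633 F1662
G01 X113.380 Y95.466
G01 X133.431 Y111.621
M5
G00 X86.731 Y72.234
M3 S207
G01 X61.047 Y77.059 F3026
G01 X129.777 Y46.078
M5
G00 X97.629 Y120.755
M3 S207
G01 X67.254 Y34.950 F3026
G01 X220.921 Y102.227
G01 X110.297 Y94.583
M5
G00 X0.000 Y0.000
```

Machine Y-up, SVG Y-down with viewBox height 134.752, so y_svg = 134.752 − y_machine; X carries over.

Run 1: power S501 maps to stroke `#ff8800` (score). The run is open, so emit a `<polyline>` with points (Y-flipped): 12.918,57.693 23.334,64.059 47.504,58.288 85.426,40.380.

Run 2: the run's S207 means `#000000` (engrave). The run is open, so emit a `<polyline>` with points (Y-flipped): 42.669,53.094 94.128,79.447 173.494,106.063 213.136,115.194.

Run 3: power S207 maps to stroke `#000000` (engrave). The run is open, so emit a `<polyline>` with points (Y-flipped): 213.083,28.116 170.496,57.176 88.432,87.047 41.768,110.305.

Run 4: the run's S207 means `#000000` (engrave). The run returns to its start, so emit a `<polygon>` with points (Y-flipped): 39.874,68.732 108.935,68.732 108.935,119.107 39.874,119.107.

Run 5: power S501 maps to stroke `#ff8800` (score). The run is open, so emit a `<polyline>` with points (Y-flipped): 143.707,43.906 142.728,63.667 149.054,88.295 162.686,117.792.

Run 6: S501 ⇒ score layer `#ff8800`. The run is open, so emit a `<polyline>` with points (Y-flipped): 27.804,40.632 78.171,45.119 113.380,39.286 133.431,23.131.

Run 7: the run's S207 means `#000000` (engrave). The run is open, so emit a `<polyline>` with points (Y-flipped): 86.731,62.518 61.047,57.693 129.777,88.674.

Run 8: S207 ⇒ engrave layer `#000000`. The run is open, so emit a `<polyline>` with points (Y-flipped): 97.629,13.997 67.254,99.802 220.921,32.525 110.297,40.169.

<svg xmlns="http://www.w3.org/2000/svg" width="235.651mm" height="134.752mm" viewBox="0 0 235.651 134.752">
  <polyline points="12.918,57.693 23.334,64.059 47.504,58.288 85.426,40.380" fill="none" stroke="#ff8800"/>
  <polyline points="42.669,53.094 94.128,79.447 173.494,106.063 213.136,115.194" fill="none" stroke="#000000"/>
  <polyline points="213.083,28.116 170.496,57.176 88.432,87.047 41.768,110.305" fill="none" stroke="#000000"/>
  <polygon points="39.874,68.732 108.935,68.732 108.935,119.107 39.874,119.107" fill="none" stroke="#000000"/>
  <polyline points="143.707,43.906 142.728,63.667 149.054,88.295 162.686,117.792" fill="none" stroke="#ff8800"/>
  <polyline points="27.804,40.632 78.171,45.119 113.380,39.286 133.431,23.131" fill="none" stroke="#ff8800"/>
  <polyline points="86.731,62.518 61.047,57.693 129.777,88.674" fill="none" stroke="#000000"/>
  <polyline points="97.629,13.997 67.254,99.802 220.921,32.525 110.297,40.169" fill="none" stroke="#000000"/>
</svg>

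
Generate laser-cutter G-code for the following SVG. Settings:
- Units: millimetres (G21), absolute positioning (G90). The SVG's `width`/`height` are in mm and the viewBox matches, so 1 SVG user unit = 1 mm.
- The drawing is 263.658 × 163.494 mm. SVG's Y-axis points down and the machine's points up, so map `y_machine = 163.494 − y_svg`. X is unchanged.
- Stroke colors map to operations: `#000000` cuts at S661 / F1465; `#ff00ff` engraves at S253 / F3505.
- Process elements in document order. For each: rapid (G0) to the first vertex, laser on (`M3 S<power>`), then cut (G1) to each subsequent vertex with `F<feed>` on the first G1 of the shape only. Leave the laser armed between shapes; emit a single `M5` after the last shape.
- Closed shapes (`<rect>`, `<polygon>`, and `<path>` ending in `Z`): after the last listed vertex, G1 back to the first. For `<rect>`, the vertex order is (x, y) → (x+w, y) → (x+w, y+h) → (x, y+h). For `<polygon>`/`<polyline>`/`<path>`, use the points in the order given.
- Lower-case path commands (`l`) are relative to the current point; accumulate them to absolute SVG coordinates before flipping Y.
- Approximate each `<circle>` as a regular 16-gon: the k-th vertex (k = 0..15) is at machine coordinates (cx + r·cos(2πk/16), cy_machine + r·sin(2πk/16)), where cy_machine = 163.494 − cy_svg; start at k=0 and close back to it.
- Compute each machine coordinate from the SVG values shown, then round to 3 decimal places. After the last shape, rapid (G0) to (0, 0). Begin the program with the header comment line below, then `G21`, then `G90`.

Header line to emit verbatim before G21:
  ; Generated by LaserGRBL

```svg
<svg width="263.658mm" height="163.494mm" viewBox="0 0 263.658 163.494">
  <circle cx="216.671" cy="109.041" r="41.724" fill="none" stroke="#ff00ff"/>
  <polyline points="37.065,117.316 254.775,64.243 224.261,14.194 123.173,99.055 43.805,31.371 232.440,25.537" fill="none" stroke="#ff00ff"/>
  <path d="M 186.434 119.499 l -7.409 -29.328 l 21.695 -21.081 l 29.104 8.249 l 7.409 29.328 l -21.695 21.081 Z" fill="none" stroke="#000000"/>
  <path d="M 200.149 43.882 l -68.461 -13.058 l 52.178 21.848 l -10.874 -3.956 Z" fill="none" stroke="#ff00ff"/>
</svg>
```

; Generated by LaserGRBL
G21
G90
G0 X258.395 Y54.453
M3 S253
G1 X255.219 Y70.420 F3505
G1 X246.174 Y83.956
G1 X232.638 Y93.001
G1 X216.671 Y96.177
G1 X200.704 Y93.001
G1 X187.168 Y83.956
G1 X178.123 Y70.420
G1 X174.947 Y54.453
G1 X178.123 Y38.486
G1 X187.168 Y24.950
G1 X200.704 Y15.905
G1 X216.671 Y12.729
G1 X232.638 Y15.905
G1 X246.174 Y24.950
G1 X255.219 Y38.486
G1 X258.395 Y54.453
G0 X37.065 Y46.178
M3 S253
G1 X254.775 Y99.251 F3505
G1 X224.261 Y149.300
G1 X123.173 Y64.439
G1 X43.805 Y132.123
G1 X232.440 Y137.957
G0 X186.434 Y43.995
M3 S661
G1 X179.025 Y73.323 F1465
G1 X200.720 Y94.404
G1 X229.824 Y86.155
G1 X237.233 Y56.827
G1 X215.538 Y35.746
G1 X186.434 Y43.995
G0 X200.149 Y119.612
M3 S253
G1 X131.688 Y132.670 F3505
G1 X183.866 Y110.822
G1 X172.992 Y114.778
G1 X200.149 Y119.612
M5
G0 X0.000 Y0.000

Since the viewBox matches the mm dimensions, user units are millimetres directly. The only transform is the Y-flip y_m = 163.494 − y_svg.

Shape 1 is a circle drawn with `<circle>`. Its stroke #ff00ff means engrave at S253, F3505. After flipping Y the toolpath is (258.395,54.453) → (255.219,70.420) → (246.174,83.956) → (232.638,93.001) → (216.671,96.177) → (200.704,93.001) → (187.168,83.956) → (178.123,70.420) → (174.947,54.453) → (178.123,38.486) → (187.168,24.950) → (200.704,15.905) → (216.671,12.729) → (232.638,15.905) → (246.174,24.950) → (255.219,38.486) → (258.395,54.453), returning to the start.

Shape 2 is a open polyline drawn with `<polyline>`. Its stroke #ff00ff means engrave at S253, F3505. After flipping Y the toolpath is (37.065,46.178) → (254.775,99.251) → (224.261,149.300) → (123.173,64.439) → (43.805,132.123) → (232.440,137.957).

Shape 3 is a regular polygon drawn with `<path>`. Its stroke #000000 means cut at S661, F1465. After flipping Y the toolpath is (186.434,43.995) → (179.025,73.323) → (200.720,94.404) → (229.824,86.155) → (237.233,56.827) → (215.538,35.746) → (186.434,43.995), returning to the start.

Shape 4 is a closed polygon drawn with `<path>`. Its stroke #ff00ff means engrave at S253, F3505. After flipping Y the toolpath is (200.149,119.612) → (131.688,132.670) → (183.866,110.822) → (172.992,114.778) → (200.149,119.612), returning to the start.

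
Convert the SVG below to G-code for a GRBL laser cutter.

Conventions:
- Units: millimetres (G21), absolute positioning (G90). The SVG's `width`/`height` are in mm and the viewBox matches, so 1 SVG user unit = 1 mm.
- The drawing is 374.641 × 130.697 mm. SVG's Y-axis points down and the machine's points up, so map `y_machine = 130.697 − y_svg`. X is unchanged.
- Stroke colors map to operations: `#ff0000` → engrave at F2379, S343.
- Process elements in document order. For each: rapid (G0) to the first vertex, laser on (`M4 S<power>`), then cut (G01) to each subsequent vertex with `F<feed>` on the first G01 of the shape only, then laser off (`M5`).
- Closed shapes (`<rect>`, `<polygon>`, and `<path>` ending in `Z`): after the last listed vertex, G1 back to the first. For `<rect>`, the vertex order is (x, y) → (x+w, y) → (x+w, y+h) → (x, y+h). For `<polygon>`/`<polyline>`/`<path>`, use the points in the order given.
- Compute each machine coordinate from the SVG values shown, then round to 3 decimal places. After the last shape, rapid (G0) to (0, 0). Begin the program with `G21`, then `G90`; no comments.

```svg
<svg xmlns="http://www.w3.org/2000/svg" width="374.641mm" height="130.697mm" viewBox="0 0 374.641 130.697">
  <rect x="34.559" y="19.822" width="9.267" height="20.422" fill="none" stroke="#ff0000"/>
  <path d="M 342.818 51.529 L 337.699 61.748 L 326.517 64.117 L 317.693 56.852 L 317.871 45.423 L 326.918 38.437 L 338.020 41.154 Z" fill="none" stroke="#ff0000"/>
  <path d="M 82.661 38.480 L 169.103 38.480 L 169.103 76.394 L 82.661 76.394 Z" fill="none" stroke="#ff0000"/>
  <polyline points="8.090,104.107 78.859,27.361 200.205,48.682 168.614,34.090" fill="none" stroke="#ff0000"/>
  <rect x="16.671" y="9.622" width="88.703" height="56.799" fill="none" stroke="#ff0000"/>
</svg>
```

G21
G90
G0 X34.559 Y110.875
M4 S343
G01 X43.826 Y110.875 F2379
G01 X43.826 Y90.453
G01 X34.559 Y90.453
G01 X34.559 Y110.875
M5
G0 X342.818 Y79.168
M4 S343
G01 X337.699 Y68.949 F2379
G01 X326.517 Y66.580
G01 X317.693 Y73.845
G01 X317.871 Y85.274
G01 X326.918 Y92.260
G01 X338.020 Y89.543
G01 X342.818 Y79.168
M5
G0 X82.661 Y92.217
M4 S343
G01 X169.103 Y92.217 F2379
G01 X169.103 Y54.303
G01 X82.661 Y54.303
G01 X82.661 Y92.217
M5
G0 X8.090 Y26.590
M4 S343
G01 X78.859 Y103.336 F2379
G01 X200.205 Y82.015
G01 X168.614 Y96.607
M5
G0 X16.671 Y121.075
M4 S343
G01 X105.374 Y121.075 F2379
G01 X105.374 Y64.276
G01 X16.671 Y64.276
G01 X16.671 Y121.075
M5
G0 X0.000 Y0.000

viewBox `0 0 374.641 130.697` with mm width/height → 1 unit = 1 mm. Flip: y_m = 130.697 − y_svg.

**Shape 1** — `<rect>` rectangle, stroke `#ff0000` → engrave (S343, F2379). Machine vertices: (34.559,110.875) → (43.826,110.875) → (43.826,90.453) → (34.559,90.453) → (34.559,110.875). Closed: final G1 returns to the first vertex.

**Shape 2** — `<path>` regular polygon, stroke `#ff0000` → engrave (S343, F2379). Machine vertices: (342.818,79.168) → (337.699,68.949) → (326.517,66.580) → (317.693,73.845) → (317.871,85.274) → (326.918,92.260) → (338.020,89.543) → (342.818,79.168). Closed: final G1 returns to the first vertex.

**Shape 3** — `<path>` rectangle, stroke `#ff0000` → engrave (S343, F2379). Machine vertices: (82.661,92.217) → (169.103,92.217) → (169.103,54.303) → (82.661,54.303) → (82.661,92.217). Closed: final G1 returns to the first vertex.

**Shape 4** — `<polyline>` open polyline, stroke `#ff0000` → engrave (S343, F2379). Machine vertices: (8.090,26.590) → (78.859,103.336) → (200.205,82.015) → (168.614,96.607). Open path.

**Shape 5** — `<rect>` rectangle, stroke `#ff0000` → engrave (S343, F2379). Machine vertices: (16.671,121.075) → (105.374,121.075) → (105.374,64.276) → (16.671,64.276) → (16.671,121.075). Closed: final G1 returns to the first vertex.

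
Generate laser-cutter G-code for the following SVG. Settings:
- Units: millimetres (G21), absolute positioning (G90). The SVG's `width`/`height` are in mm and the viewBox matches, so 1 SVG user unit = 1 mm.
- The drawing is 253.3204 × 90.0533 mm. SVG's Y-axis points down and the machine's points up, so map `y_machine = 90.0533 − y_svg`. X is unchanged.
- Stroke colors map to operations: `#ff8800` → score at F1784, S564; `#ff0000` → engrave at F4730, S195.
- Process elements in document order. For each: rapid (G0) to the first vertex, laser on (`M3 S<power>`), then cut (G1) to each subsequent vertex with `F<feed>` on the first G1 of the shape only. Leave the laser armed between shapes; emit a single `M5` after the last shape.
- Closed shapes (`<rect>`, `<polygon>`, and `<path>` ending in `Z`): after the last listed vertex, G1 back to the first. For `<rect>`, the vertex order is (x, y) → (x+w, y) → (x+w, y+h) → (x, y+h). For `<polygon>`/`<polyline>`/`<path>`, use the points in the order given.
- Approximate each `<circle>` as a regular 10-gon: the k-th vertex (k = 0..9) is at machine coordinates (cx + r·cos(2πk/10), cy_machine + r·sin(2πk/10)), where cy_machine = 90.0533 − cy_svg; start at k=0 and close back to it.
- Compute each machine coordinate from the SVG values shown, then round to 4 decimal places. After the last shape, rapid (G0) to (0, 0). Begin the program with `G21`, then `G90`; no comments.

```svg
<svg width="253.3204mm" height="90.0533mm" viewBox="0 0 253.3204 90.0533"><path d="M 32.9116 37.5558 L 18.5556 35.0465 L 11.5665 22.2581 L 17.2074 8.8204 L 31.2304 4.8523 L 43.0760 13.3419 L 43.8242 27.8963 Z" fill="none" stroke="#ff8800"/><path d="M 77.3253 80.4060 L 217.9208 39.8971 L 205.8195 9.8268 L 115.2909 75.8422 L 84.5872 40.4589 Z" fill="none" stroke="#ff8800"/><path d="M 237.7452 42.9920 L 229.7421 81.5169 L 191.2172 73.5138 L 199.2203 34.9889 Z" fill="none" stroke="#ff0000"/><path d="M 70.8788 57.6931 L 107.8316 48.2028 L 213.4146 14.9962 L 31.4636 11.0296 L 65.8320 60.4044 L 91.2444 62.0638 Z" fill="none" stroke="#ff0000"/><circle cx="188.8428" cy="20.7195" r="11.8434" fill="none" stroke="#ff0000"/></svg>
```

G21
G90
G0 X32.9116 Y52.4975
M3 S564
G1 X18.5556 Y55.0068 F1784
G1 X11.5665 Y67.7952
G1 X17.2074 Y81.2329
G1 X31.2304 Y85.2010
G1 X43.0760 Y76.7114
G1 X43.8242 Y62.1570
G1 X32.9116 Y52.4975
G0 X77.3253 Y9.6473
M3 S564
G1 X217.9208 Y50.1562 F1784
G1 X205.8195 Y80.2265
G1 X115.2909 Y14.2111
G1 X84.5872 Y49.5944
G1 X77.3253 Y9.6473
G0 X237.7452 Y47.0613
M3 S195
G1 X229.7421 Y8.5364 F4730
G1 X191.2172 Y16.5395
G1 X199.2203 Y55.0644
G1 X237.7452 Y47.0613
G0 X70.8788 Y32.3602
M3 S195
G1 X107.8316 Y41.8505 F4730
G1 X213.4146 Y75.0571
G1 X31.4636 Y79.0237
G1 X65.8320 Y29.6489
G1 X91.2444 Y27.9895
G1 X70.8788 Y32.3602
G0 X200.6862 Y69.3338
M3 S195
G1 X198.4243 Y76.2952 F4730
G1 X192.5026 Y80.5975
G1 X185.1830 Y80.5975
G1 X179.2613 Y76.2952
G1 X176.9994 Y69.3338
G1 X179.2613 Y62.3724
G1 X185.1830 Y58.0701
G1 X192.5026 Y58.0701
G1 X198.4243 Y62.3724
G1 X200.6862 Y69.3338
M5
G0 X0.0000 Y0.0000

1 u = 1 mm; y_m = 90.0533 − y.

[1] `<path>` regular polygon, #ff8800→score S564 F1784: (32.9116,52.4975) → (18.5556,55.0068) → (11.5665,67.7952) → (17.2074,81.2329) → (31.2304,85.2010) → (43.0760,76.7114) → (43.8242,62.1570) → (32.9116,52.4975) (closed)

[2] `<path>` closed polygon, #ff8800→score S564 F1784: (77.3253,9.6473) → (217.9208,50.1562) → (205.8195,80.2265) → (115.2909,14.2111) → (84.5872,49.5944) → (77.3253,9.6473) (closed)

[3] `<path>` regular polygon, #ff0000→engrave S195 F4730: (237.7452,47.0613) → (229.7421,8.5364) → (191.2172,16.5395) → (199.2203,55.0644) → (237.7452,47.0613) (closed)

[4] `<path>` closed polygon, #ff0000→engrave S195 F4730: (70.8788,32.3602) → (107.8316,41.8505) → (213.4146,75.0571) → (31.4636,79.0237) → (65.8320,29.6489) → (91.2444,27.9895) → (70.8788,32.3602) (closed)

[5] `<circle>` circle, #ff0000→engrave S195 F4730: (200.6862,69.3338) → (198.4243,76.2952) → (192.5026,80.5975) → (185.1830,80.5975) → (179.2613,76.2952) → (176.9994,69.3338) → (179.2613,62.3724) → (185.1830,58.0701) → (192.5026,58.0701) → (198.4243,62.3724) → (200.6862,69.3338) (closed)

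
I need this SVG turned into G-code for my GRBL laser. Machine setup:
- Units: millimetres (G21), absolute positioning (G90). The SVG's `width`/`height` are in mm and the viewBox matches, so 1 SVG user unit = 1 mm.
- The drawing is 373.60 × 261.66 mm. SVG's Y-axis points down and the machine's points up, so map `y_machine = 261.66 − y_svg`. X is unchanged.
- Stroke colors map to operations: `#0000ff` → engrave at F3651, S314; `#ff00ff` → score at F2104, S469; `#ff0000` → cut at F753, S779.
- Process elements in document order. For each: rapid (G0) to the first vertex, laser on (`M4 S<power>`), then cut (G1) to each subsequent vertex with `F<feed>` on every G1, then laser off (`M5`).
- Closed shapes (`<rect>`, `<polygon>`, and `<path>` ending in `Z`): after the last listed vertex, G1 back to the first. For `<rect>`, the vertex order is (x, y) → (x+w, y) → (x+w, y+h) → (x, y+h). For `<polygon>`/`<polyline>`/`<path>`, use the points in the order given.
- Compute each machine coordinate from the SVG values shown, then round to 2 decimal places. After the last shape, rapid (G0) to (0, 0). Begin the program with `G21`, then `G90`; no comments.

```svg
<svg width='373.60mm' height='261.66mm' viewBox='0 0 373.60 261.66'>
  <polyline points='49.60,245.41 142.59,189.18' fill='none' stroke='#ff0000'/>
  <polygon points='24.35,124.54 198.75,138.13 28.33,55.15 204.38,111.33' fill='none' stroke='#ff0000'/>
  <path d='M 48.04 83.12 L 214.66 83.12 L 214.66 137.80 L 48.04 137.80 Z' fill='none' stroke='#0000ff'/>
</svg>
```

G21
G90
G0 X49.60 Y16.25
M4 S779
G1 X142.59 Y72.48 F753
M5
G0 X24.35 Y137.12
M4 S779
G1 X198.75 Y123.53 F753
G1 X28.33 Y206.51 F753
G1 X204.38 Y150.33 F753
G1 X24.35 Y137.12 F753
M5
G0 X48.04 Y178.54
M4 S314
G1 X214.66 Y178.54 F3651
G1 X214.66 Y123.86 F3651
G1 X48.04 Y123.86 F3651
G1 X48.04 Y178.54 F3651
M5
G0 X0.00 Y0.00

1 u = 1 mm; y_m = 261.66 − y.

[1] `<polyline>` line segment, #ff0000→cut S779 F753: (49.60,16.25) → (142.59,72.48)

[2] `<polygon>` closed polygon, #ff0000→cut S779 F753: (24.35,137.12) → (198.75,123.53) → (28.33,206.51) → (204.38,150.33) → (24.35,137.12) (closed)

[3] `<path>` rectangle, #0000ff→engrave S314 F3651: (48.04,178.54) → (214.66,178.54) → (214.66,123.86) → (48.04,123.86) → (48.04,178.54) (closed)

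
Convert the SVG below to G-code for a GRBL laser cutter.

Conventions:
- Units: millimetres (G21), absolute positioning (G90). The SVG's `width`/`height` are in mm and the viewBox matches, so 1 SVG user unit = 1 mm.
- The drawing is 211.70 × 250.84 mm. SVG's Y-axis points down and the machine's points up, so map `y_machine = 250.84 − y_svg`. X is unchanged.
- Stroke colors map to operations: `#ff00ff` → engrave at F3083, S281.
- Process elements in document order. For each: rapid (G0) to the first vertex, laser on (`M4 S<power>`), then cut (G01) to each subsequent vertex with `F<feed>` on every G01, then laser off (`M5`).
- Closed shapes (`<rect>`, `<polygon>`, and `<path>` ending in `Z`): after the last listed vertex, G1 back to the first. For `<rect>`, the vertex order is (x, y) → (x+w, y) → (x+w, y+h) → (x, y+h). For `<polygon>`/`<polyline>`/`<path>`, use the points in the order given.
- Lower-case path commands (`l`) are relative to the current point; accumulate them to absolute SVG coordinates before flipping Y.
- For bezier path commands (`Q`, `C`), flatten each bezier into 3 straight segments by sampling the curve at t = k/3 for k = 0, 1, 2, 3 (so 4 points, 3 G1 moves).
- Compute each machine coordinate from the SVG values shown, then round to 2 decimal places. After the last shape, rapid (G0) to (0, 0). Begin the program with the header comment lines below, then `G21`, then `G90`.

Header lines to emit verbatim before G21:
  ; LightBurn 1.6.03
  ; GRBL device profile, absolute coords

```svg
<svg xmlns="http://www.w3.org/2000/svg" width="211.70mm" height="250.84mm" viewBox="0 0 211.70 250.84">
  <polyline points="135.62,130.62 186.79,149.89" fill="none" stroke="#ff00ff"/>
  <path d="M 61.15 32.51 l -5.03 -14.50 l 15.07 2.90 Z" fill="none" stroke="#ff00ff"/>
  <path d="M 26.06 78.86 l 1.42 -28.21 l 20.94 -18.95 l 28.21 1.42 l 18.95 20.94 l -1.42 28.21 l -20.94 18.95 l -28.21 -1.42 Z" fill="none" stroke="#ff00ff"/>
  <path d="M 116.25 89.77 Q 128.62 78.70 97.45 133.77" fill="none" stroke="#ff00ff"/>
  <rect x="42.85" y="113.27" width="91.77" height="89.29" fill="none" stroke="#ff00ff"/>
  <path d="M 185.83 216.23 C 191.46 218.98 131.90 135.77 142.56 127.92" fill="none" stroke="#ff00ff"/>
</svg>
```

Since the viewBox matches the mm dimensions, user units are millimetres directly. The only transform is the Y-flip y_m = 250.84 − y_svg.

Shape 1 is a line segment drawn with `<polyline>`. Its stroke #ff00ff means engrave at S281, F3083. After flipping Y the toolpath is (135.62,120.22) → (186.79,100.95).

Shape 2 is a regular polygon drawn with `<path>`. Its stroke #ff00ff means engrave at S281, F3083. After flipping Y the toolpath is (61.15,218.33) → (56.12,232.83) → (71.19,229.93) → (61.15,218.33), returning to the start.

Shape 3 is a regular polygon drawn with `<path>`. Its stroke #ff00ff means engrave at S281, F3083. After flipping Y the toolpath is (26.06,171.98) → (27.48,200.19) → (48.42,219.14) → (76.63,217.72) → (95.58,196.78) → (94.16,168.57) → (73.22,149.62) → (45.01,151.04) → (26.06,171.98), returning to the start.

Shape 4 is a quadratic bezier drawn with `<path>`. Its stroke #ff00ff means engrave at S281, F3083. After flipping Y the toolpath is (116.25,161.07) → (119.66,161.10) → (113.39,146.43) → (97.45,117.07).

Shape 5 is a rectangle drawn with `<rect>`. Its stroke #ff00ff means engrave at S281, F3083. After flipping Y the toolpath is (42.85,137.57) → (134.62,137.57) → (134.62,48.28) → (42.85,48.28) → (42.85,137.57), returning to the start.

Shape 6 is a cubic bezier drawn with `<path>`. Its stroke #ff00ff means engrave at S281, F3083. After flipping Y the toolpath is (185.83,34.61) → (174.75,54.54) → (150.29,95.92) → (142.56,122.92).

; LightBurn 1.6.03
; GRBL device profile, absolute coords
G21
G90
G0 X135.62 Y120.22
M4 S281
G01 X186.79 Y100.95 F3083
M5
G0 X61.15 Y218.33
M4 S281
G01 X56.12 Y232.83 F3083
G01 X71.19 Y229.93 F3083
G01 X61.15 Y218.33 F3083
M5
G0 X26.06 Y171.98
M4 S281
G01 X27.48 Y200.19 F3083
G01 X48.42 Y219.14 F3083
G01 X76.63 Y217.72 F3083
G01 X95.58 Y196.78 F3083
G01 X94.16 Y168.57 F3083
G01 X73.22 Y149.62 F3083
G01 X45.01 Y151.04 F3083
G01 X26.06 Y171.98 F3083
M5
G0 X116.25 Y161.07
M4 S281
G01 X119.66 Y161.10 F3083
G01 X113.39 Y146.43 F3083
G01 X97.45 Y117.07 F3083
M5
G0 X42.85 Y137.57
M4 S281
G01 X134.62 Y137.57 F3083
G01 X134.62 Y48.28 F3083
G01 X42.85 Y48.28 F3083
G01 X42.85 Y137.57 F3083
M5
G0 X185.83 Y34.61
M4 S281
G01 X174.75 Y54.54 F3083
G01 X150.29 Y95.92 F3083
G01 X142.56 Y122.92 F3083
M5
G0 X0.00 Y0.00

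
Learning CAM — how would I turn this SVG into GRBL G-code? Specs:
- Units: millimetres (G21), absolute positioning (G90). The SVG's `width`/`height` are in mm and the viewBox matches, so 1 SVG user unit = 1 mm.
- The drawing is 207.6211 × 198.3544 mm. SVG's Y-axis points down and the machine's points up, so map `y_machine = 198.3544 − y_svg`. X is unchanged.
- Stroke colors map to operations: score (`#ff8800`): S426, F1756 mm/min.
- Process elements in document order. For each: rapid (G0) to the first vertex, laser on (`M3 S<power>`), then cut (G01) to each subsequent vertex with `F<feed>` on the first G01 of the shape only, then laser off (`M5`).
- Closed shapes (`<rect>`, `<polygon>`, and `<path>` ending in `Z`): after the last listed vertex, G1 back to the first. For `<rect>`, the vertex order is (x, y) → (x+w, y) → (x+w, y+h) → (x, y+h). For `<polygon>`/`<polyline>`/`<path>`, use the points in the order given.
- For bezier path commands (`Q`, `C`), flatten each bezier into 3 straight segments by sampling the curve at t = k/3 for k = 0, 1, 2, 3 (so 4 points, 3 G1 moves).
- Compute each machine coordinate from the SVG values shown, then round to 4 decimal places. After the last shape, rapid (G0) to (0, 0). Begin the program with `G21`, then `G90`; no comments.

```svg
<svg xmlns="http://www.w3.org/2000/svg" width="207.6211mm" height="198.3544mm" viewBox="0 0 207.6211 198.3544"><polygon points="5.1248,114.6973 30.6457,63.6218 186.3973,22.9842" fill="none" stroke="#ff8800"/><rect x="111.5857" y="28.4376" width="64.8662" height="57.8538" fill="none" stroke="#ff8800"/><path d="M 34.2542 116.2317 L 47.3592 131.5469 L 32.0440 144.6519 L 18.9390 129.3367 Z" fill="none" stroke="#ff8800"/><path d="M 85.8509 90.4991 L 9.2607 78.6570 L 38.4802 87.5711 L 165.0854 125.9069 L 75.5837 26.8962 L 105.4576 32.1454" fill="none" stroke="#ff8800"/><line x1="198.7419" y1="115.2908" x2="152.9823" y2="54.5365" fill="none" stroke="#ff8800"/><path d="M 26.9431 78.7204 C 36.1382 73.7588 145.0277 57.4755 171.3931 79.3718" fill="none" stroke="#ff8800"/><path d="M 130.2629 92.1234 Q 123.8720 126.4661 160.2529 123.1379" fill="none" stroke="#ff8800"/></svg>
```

viewBox `0 0 207.6211 198.3544` with mm width/height → 1 unit = 1 mm. Flip: y_m = 198.3544 − y_svg.

**Shape 1** — `<polygon>` closed polygon, stroke `#ff8800` → score (S426, F1756). Machine vertices: (5.1248,83.6571) → (30.6457,134.7326) → (186.3973,175.3702) → (5.1248,83.6571). Closed: final G1 returns to the first vertex.

**Shape 2** — `<rect>` rectangle, stroke `#ff8800` → score (S426, F1756). Machine vertices: (111.5857,169.9168) → (176.4519,169.9168) → (176.4519,112.0630) → (111.5857,112.0630) → (111.5857,169.9168). Closed: final G1 returns to the first vertex.

**Shape 3** — `<path>` regular polygon, stroke `#ff8800` → score (S426, F1756). Machine vertices: (34.2542,82.1227) → (47.3592,66.8075) → (32.0440,53.7025) → (18.9390,69.0177) → (34.2542,82.1227). Closed: final G1 returns to the first vertex.

**Shape 4** — `<path>` open polyline, stroke `#ff8800` → score (S426, F1756). Machine vertices: (85.8509,107.8553) → (9.2607,119.6974) → (38.4802,110.7833) → (165.0854,72.4475) → (75.5837,171.4582) → (105.4576,166.2090). Open path.

**Shape 5** — `<line>` line segment, stroke `#ff8800` → score (S426, F1756). Machine vertices: (198.7419,83.0636) → (152.9823,143.8179). Open path.

**Shape 6** — `<path>` cubic bezier, stroke `#ff8800` → score (S426, F1756). Control points (SVG): P0=(26.9431,78.7204), P1=(36.1382,73.7588), P2=(145.0277,57.4755), P3=(171.3931,79.3718); sampled at t=k/3. Machine vertices: (26.9431,119.6340) → (62.6208,126.5361) → (124.2685,129.9857) → (171.3931,118.9826). Open path.

**Shape 7** — `<path>` quadratic bezier, stroke `#ff8800` → score (S426, F1756). Control points (SVG): P0=(130.2629,92.1234), P1=(123.8720,126.4661), P2=(160.2529,123.1379); sampled at t=k/3. Machine vertices: (130.2629,106.2310) → (130.7547,87.5215) → (140.7514,77.1834) → (160.2529,75.2165). Open path.

G21
G90
G0 X5.1248 Y83.6571
M3 S426
G01 X30.6457 Y134.7326 F1756
G01 X186.3973 Y175.3702
G01 X5.1248 Y83.6571
M5
G0 X111.5857 Y169.9168
M3 S426
G01 X176.4519 Y169.9168 F1756
G01 X176.4519 Y112.0630
G01 X111.5857 Y112.0630
G01 X111.5857 Y169.9168
M5
G0 X34.2542 Y82.1227
M3 S426
G01 X47.3592 Y66.8075 F1756
G01 X32.0440 Y53.7025
G01 X18.9390 Y69.0177
G01 X34.2542 Y82.1227
M5
G0 X85.8509 Y107.8553
M3 S426
G01 X9.2607 Y119.6974 F1756
G01 X38.4802 Y110.7833
G01 X165.0854 Y72.4475
G01 X75.5837 Y171.4582
G01 X105.4576 Y166.2090
M5
G0 X198.7419 Y83.0636
M3 S426
G01 X152.9823 Y143.8179 F1756
M5
G0 X26.9431 Y119.6340
M3 S426
G01 X62.6208 Y126.5361 F1756
G01 X124.2685 Y129.9857
G01 X171.3931 Y118.9826
M5
G0 X130.2629 Y106.2310
M3 S426
G01 X130.7547 Y87.5215 F1756
G01 X140.7514 Y77.1834
G01 X160.2529 Y75.2165
M5
G0 X0.0000 Y0.0000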